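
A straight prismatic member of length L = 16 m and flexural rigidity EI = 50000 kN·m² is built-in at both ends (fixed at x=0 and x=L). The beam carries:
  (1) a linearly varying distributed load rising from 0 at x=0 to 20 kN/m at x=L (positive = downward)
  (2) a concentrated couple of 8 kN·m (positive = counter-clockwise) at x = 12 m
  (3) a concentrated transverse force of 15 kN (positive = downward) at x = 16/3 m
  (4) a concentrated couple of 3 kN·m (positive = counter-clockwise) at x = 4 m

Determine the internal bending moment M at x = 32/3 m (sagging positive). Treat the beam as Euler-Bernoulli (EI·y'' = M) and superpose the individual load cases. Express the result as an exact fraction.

M(32/3) = 122821/1296 kN·m

Load 1 — triangular load w₀=20 kN/m (0→w₀ over full span):
  M_1 = 3w₀Lx/20 - w₀L²/30 - w₀x³/(6L) = 3·20·16·(32/3)/20 - 20·16²/30 - 20·(32/3)³/(6·16) = 7168/81 kN·m
Load 2 — applied couple M₀=8 kN·m at a=12 m (b=L-a=4):
  M_2 = R_Ax - M_A  [x≤a] with R_A=9/16, M_A=5/2 = (9/16)·(32/3) - (5/2) = 7/2 kN·m
Load 3 — point force P=15 kN at a=16/3 m (b=L-a=32/3):
  M_3 = Pa²(a+3b)(L-x)/L³ - Pa²b/L²  [x>a] = 15·(16/3)²·((16/3)+3·(32/3))·(16-(32/3))/16³ - 15·(16/3)²·(32/3)/16² = 80/27 kN·m
Load 4 — applied couple M₀=3 kN·m at a=4 m (b=L-a=12):
  M_4 = R_Ax - M_A - M₀  [x>a] with R_A=27/128, M_A=-9/16 = (27/128)·(32/3) - (-9/16) - 3 = -3/16 kN·m
Superposition: M = Σ M_i = 122821/1296 kN·m ≈ 94.769290 kN·m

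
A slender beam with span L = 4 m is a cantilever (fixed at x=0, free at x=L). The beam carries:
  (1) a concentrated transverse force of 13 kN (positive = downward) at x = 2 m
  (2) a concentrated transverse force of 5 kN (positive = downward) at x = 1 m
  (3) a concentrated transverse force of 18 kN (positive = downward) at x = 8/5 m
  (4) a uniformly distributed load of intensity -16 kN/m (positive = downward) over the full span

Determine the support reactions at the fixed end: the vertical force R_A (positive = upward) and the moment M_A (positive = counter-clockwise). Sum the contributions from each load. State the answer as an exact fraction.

Load 1 — point force P=13 kN at a=2 m (b=L-a=2):
  R_A = P = 13 kN
  M_A = Pa = 13·2 = 26 kN·m
Load 2 — point force P=5 kN at a=1 m (b=L-a=3):
  R_A = P = 5 kN
  M_A = Pa = 5·1 = 5 kN·m
Load 3 — point force P=18 kN at a=8/5 m (b=L-a=12/5):
  R_A = P = 18 kN
  M_A = Pa = 18·(8/5) = 144/5 kN·m
Load 4 — uniform load w=-16 kN/m over full span:
  R_A = wL = (-16)·4 = -64 kN
  M_A = wL²/2 = (-16)·4²/2 = -128 kN·m
Superposition: R_A = -28 kN, M_A = -341/5 kN·m

R_A = -28 kN, M_A = -341/5 kN·m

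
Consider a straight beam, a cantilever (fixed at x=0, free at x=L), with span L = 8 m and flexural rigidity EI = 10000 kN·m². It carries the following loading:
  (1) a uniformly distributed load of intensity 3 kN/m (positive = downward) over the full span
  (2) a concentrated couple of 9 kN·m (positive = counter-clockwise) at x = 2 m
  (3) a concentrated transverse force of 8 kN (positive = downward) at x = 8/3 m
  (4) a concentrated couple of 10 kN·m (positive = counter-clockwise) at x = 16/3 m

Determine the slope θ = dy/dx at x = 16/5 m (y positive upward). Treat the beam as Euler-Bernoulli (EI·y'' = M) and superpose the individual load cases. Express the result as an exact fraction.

Load 1 — uniform load w=3 kN/m over full span:
  θ_1 = -wx(x²-3Lx+3L²)/(6EI) = -3·(16/5)·((16/5)²-3·8·(16/5)+3·8²)/(6·10000) = -1568/78125 rad
Load 2 — applied couple M₀=9 kN·m at a=2 m (b=L-a=6):
  θ_2 = M₀a/EI  [x>a] = 9·2/10000 = 9/5000 rad
Load 3 — point force P=8 kN at a=8/3 m (b=L-a=16/3):
  θ_3 = -Pa²/(2EI)  [x>a] = -8·(8/3)²/(2·10000) = -16/5625 rad
Load 4 — applied couple M₀=10 kN·m at a=16/3 m (b=L-a=8/3):
  θ_4 = M₀x/EI  [x≤a] = 10·(16/5)/10000 = 2/625 rad
Superposition: θ = Σ θ_i = -100771/5625000 rad ≈ -0.017915 rad

θ(16/5) = -100771/5625000 rad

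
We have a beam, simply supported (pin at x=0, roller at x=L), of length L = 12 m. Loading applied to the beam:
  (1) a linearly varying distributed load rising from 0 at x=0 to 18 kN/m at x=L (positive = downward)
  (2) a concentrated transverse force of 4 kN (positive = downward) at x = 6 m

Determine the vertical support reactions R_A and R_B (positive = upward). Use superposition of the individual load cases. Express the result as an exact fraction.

Load 1 — triangular load w₀=18 kN/m (0→w₀ over full span):
  R_A = w₀L/6 = 18·12/6 = 36 kN
  R_B = w₀L/3 = 18·12/3 = 72 kN
Load 2 — point force P=4 kN at a=6 m (b=L-a=6):
  R_A = Pb/L = 4·6/12 = 2 kN
  R_B = Pa/L = 4·6/12 = 2 kN
Superposition: R_A = 38 kN, R_B = 74 kN

R_A = 38 kN, R_B = 74 kN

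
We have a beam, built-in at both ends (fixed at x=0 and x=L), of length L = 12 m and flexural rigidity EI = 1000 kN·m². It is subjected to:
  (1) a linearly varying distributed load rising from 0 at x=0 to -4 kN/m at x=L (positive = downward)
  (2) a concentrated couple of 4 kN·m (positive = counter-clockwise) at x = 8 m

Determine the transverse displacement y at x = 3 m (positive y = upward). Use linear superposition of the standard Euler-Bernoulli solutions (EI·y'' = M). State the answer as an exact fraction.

Load 1 — triangular load w₀=-4 kN/m (0→w₀ over full span):
  y_1 = -w₀x²(L-x)²(x+2L)/(120LEI) = -(-4)·3²·(12-3)²·(3+2·12)/(120·12·1000) = 2187/40000 m
Load 2 — applied couple M₀=4 kN·m at a=8 m (b=L-a=4):
  y_2 = (R_Ax³/6 - M_Ax²/2)/EI  [x≤a] with R_A=4/9, M_A=4/3 = ((4/9)·3³/6 - (4/3)·3²/2)/1000 = -1/250 m
Superposition: y = Σ y_i = 2027/40000 m ≈ 0.050675 m

y(3) = 2027/40000 m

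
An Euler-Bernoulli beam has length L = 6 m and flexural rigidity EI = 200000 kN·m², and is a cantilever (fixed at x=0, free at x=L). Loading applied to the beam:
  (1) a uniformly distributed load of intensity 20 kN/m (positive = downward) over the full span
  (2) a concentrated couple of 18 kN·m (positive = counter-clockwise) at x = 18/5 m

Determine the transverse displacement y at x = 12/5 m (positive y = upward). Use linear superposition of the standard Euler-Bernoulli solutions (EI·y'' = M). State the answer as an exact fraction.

y(12/5) = -5751/1562500 m

Load 1 — uniform load w=20 kN/m over full span:
  y_1 = -wx²(x²-4Lx+6L²)/(24EI) = -20·(12/5)²·((12/5)²-4·6·(12/5)+6·6²)/(24·200000) = -1539/390625 m
Load 2 — applied couple M₀=18 kN·m at a=18/5 m (b=L-a=12/5):
  y_2 = M₀x²/(2EI)  [x≤a] = 18·(12/5)²/(2·200000) = 81/312500 m
Superposition: y = Σ y_i = -5751/1562500 m ≈ -0.003681 m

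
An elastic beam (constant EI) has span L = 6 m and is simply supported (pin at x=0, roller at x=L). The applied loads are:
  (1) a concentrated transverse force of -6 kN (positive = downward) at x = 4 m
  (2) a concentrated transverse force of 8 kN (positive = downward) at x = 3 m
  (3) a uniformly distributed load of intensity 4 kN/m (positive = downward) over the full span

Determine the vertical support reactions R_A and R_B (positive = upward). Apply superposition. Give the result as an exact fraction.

Load 1 — point force P=-6 kN at a=4 m (b=L-a=2):
  R_A = Pb/L = (-6)·2/6 = -2 kN
  R_B = Pa/L = (-6)·4/6 = -4 kN
Load 2 — point force P=8 kN at a=3 m (b=L-a=3):
  R_A = Pb/L = 8·3/6 = 4 kN
  R_B = Pa/L = 8·3/6 = 4 kN
Load 3 — uniform load w=4 kN/m over full span:
  R_A = wL/2 = 4·6/2 = 12 kN
  R_B = wL/2 = 4·6/2 = 12 kN
Superposition: R_A = 14 kN, R_B = 12 kN

R_A = 14 kN, R_B = 12 kN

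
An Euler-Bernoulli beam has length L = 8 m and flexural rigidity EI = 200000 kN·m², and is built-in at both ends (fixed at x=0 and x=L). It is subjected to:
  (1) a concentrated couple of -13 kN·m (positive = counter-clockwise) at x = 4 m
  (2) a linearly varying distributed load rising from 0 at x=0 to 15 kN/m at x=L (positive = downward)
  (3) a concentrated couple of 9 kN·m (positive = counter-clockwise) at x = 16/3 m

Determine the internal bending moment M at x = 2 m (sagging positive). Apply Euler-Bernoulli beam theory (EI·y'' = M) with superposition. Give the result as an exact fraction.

Load 1 — applied couple M₀=-13 kN·m at a=4 m (b=L-a=4):
  M_1 = R_Ax - M_A  [x≤a] with R_A=-39/16, M_A=-13/4 = (-39/16)·2 - (-13/4) = -13/8 kN·m
Load 2 — triangular load w₀=15 kN/m (0→w₀ over full span):
  M_2 = 3w₀Lx/20 - w₀L²/30 - w₀x³/(6L) = 3·15·8·2/20 - 15·8²/30 - 15·2³/(6·8) = 3/2 kN·m
Load 3 — applied couple M₀=9 kN·m at a=16/3 m (b=L-a=8/3):
  M_3 = R_Ax - M_A  [x≤a] with R_A=3/2, M_A=3 = (3/2)·2 - 3 = 0 kN·m
Superposition: M = Σ M_i = -1/8 kN·m ≈ -0.125000 kN·m

M(2) = -1/8 kN·m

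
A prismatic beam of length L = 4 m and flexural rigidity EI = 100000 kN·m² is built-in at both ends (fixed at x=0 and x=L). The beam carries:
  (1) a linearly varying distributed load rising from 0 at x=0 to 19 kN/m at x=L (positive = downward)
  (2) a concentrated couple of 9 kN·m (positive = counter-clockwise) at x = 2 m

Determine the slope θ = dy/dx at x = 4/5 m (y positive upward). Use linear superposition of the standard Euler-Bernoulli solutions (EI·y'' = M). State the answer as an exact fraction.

θ(4/5) = -4931/93750000 rad

Load 1 — triangular load w₀=19 kN/m (0→w₀ over full span):
  θ_1 = -w₀(2x(L-x)(L-2x)(x+2L)+x²(L-x)²)/(120LEI) = -19·(2·(4/5)·(4-(4/5))·(4-2·(4/5))·((4/5)+2·4)+(4/5)²·(4-(4/5))²)/(120·4·100000) = -266/5859375 rad
Load 2 — applied couple M₀=9 kN·m at a=2 m (b=L-a=2):
  θ_2 = (R_Ax²/2 - M_Ax)/EI  [x≤a] with R_A=27/8, M_A=9/4 = ((27/8)·(4/5)²/2 - (9/4)·(4/5))/100000 = -9/1250000 rad
Superposition: θ = Σ θ_i = -4931/93750000 rad ≈ -0.000053 rad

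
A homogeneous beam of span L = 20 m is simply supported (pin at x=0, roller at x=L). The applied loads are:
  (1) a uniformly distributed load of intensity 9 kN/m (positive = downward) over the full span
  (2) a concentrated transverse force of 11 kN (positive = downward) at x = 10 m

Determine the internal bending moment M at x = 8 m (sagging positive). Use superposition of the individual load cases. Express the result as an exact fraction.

M(8) = 476 kN·m

Load 1 — uniform load w=9 kN/m over full span:
  M_1 = wx(L-x)/2 = 9·8·(20-8)/2 = 432 kN·m
Load 2 — point force P=11 kN at a=10 m (b=L-a=10):
  M_2 = Pbx/L  [x≤a] = 11·10·8/20 = 44 kN·m
Superposition: M = Σ M_i = 476 kN·m ≈ 476.000000 kN·m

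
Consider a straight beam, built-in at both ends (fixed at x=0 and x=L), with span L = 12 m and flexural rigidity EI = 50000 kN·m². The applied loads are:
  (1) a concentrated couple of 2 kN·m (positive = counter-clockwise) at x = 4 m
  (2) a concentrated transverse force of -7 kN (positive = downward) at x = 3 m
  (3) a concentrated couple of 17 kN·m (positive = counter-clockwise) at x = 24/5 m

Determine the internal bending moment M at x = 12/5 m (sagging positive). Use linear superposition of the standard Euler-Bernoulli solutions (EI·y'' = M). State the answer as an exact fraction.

Load 1 — applied couple M₀=2 kN·m at a=4 m (b=L-a=8):
  M_1 = R_Ax - M_A  [x≤a] with R_A=2/9, M_A=0 = (2/9)·(12/5) - 0 = 8/15 kN·m
Load 2 — point force P=-7 kN at a=3 m (b=L-a=9):
  M_2 = Pb²(3a+b)x/L³ - Pab²/L²  [x≤a] = (-7)·9²·(3·3+9)·(12/5)/12³ - (-7)·3·9²/12² = -189/80 kN·m
Load 3 — applied couple M₀=17 kN·m at a=24/5 m (b=L-a=36/5):
  M_3 = R_Ax - M_A  [x≤a] with R_A=51/25, M_A=51/25 = (51/25)·(12/5) - (51/25) = 357/125 kN·m
Superposition: M = Σ M_i = 6161/6000 kN·m ≈ 1.026833 kN·m

M(12/5) = 6161/6000 kN·m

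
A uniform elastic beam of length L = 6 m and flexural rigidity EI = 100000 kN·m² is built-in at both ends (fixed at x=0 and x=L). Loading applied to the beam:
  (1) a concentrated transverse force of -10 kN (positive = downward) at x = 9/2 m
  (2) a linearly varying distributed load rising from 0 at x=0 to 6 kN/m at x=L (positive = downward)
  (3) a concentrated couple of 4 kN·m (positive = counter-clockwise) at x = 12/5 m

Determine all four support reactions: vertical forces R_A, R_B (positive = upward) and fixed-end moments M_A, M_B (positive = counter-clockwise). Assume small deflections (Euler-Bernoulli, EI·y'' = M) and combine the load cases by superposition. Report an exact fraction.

Load 1 — point force P=-10 kN at a=9/2 m (b=L-a=3/2):
  R_A = Pb²(3a+b)/L³ = (-10)·(3/2)²·(3·(9/2)+(3/2))/6³ = -25/16 kN
  M_A = Pab²/L² = (-10)·(9/2)·(3/2)²/6² = -45/16 kN·m
  R_B = Pa²(a+3b)/L³ = (-10)·(9/2)²·((9/2)+3·(3/2))/6³ = -135/16 kN
  M_B = -Pa²b/L² = -(-10)·(9/2)²·(3/2)/6² = 135/16 kN·m
Load 2 — triangular load w₀=6 kN/m (0→w₀ over full span):
  R_A = 3w₀L/20 = 3·6·6/20 = 27/5 kN
  M_A = w₀L²/30 = 6·6²/30 = 36/5 kN·m
  R_B = 7w₀L/20 = 7·6·6/20 = 63/5 kN
  M_B = -w₀L²/20 = -6·6²/20 = -54/5 kN·m
Load 3 — applied couple M₀=4 kN·m at a=12/5 m (b=L-a=18/5):
  R_A = 6M₀ab/L³ = 6·4·(12/5)·(18/5)/6³ = 24/25 kN
  M_A = M₀b(2a-b)/L² = 4·(18/5)·(2·(12/5)-(18/5))/6² = 12/25 kN·m
  R_B = -6M₀ab/L³ = -6·4·(12/5)·(18/5)/6³ = -24/25 kN
  M_B = M₀a(2b-a)/L² = 4·(12/5)·(2·(18/5)-(12/5))/6² = 32/25 kN·m
Superposition: R_A = 1919/400 kN, M_A = 1947/400 kN·m, R_B = 1281/400 kN, M_B = -433/400 kN·m

R_A = 1919/400 kN, M_A = 1947/400 kN·m, R_B = 1281/400 kN, M_B = -433/400 kN·m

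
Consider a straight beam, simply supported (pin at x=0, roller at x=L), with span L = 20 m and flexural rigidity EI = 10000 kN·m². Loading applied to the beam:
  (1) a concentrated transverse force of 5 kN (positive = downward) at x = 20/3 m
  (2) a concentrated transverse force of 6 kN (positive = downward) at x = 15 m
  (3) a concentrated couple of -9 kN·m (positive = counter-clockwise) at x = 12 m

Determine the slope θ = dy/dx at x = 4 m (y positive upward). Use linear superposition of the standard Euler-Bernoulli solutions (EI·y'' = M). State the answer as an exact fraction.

θ(4) = -53959/3240000 rad

Load 1 — point force P=5 kN at a=20/3 m (b=L-a=40/3):
  θ_1 = -Pb(L²-b²-3x²)/(6LEI)  [x≤a] = -5·(40/3)·(20²-(40/3)²-3·4²)/(6·20·10000) = -98/10125 rad
Load 2 — point force P=6 kN at a=15 m (b=L-a=5):
  θ_2 = -Pb(L²-b²-3x²)/(6LEI)  [x≤a] = -6·5·(20²-5²-3·4²)/(6·20·10000) = -327/40000 rad
Load 3 — applied couple M₀=-9 kN·m at a=12 m (b=L-a=8):
  θ_3 = (M₀x²/(2L)+C₁)/EI  [x≤a] with C₁=M₀(3b²-L²)/(6L)=78/5 = ((-9)·4²/(2·20)+(78/5))/10000 = 3/2500 rad
Superposition: θ = Σ θ_i = -53959/3240000 rad ≈ -0.016654 rad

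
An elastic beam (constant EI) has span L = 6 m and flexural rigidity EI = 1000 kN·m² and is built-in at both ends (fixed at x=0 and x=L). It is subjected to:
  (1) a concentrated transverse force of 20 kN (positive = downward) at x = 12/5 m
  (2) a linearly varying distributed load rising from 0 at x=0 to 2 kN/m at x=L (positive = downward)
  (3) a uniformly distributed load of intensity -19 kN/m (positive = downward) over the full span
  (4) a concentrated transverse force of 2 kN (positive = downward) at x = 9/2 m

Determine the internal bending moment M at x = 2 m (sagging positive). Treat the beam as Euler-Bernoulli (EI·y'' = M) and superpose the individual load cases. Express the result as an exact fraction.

M(2) = -34351/3600 kN·m

Load 1 — point force P=20 kN at a=12/5 m (b=L-a=18/5):
  M_1 = Pb²(3a+b)x/L³ - Pab²/L²  [x≤a] = 20·(18/5)²·(3·(12/5)+(18/5))·2/6³ - 20·(12/5)·(18/5)²/6² = 216/25 kN·m
Load 2 — triangular load w₀=2 kN/m (0→w₀ over full span):
  M_2 = 3w₀Lx/20 - w₀L²/30 - w₀x³/(6L) = 3·2·6·2/20 - 2·6²/30 - 2·2³/(6·6) = 34/45 kN·m
Load 3 — uniform load w=-19 kN/m over full span:
  M_3 = wLx/2 - wL²/12 - wx²/2 = (-19)·6·2/2 - (-19)·6²/12 - (-19)·2²/2 = -19 kN·m
Load 4 — point force P=2 kN at a=9/2 m (b=L-a=3/2):
  M_4 = Pb²(3a+b)x/L³ - Pab²/L²  [x≤a] = 2·(3/2)²·(3·(9/2)+(3/2))·2/6³ - 2·(9/2)·(3/2)²/6² = 1/16 kN·m
Superposition: M = Σ M_i = -34351/3600 kN·m ≈ -9.541944 kN·m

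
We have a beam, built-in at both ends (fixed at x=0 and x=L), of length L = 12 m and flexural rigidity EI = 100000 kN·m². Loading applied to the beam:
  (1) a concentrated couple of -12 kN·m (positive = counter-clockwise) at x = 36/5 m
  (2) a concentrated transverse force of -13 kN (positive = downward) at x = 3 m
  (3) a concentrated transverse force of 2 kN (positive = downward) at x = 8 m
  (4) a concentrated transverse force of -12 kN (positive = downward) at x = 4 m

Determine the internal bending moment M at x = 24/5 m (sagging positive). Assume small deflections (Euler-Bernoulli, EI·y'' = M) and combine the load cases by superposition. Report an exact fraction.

M(24/5) = -385321/18000 kN·m

Load 1 — applied couple M₀=-12 kN·m at a=36/5 m (b=L-a=24/5):
  M_1 = R_Ax - M_A  [x≤a] with R_A=-36/25, M_A=-96/25 = (-36/25)·(24/5) - (-96/25) = -384/125 kN·m
Load 2 — point force P=-13 kN at a=3 m (b=L-a=9):
  M_2 = Pa²(a+3b)(L-x)/L³ - Pa²b/L²  [x>a] = (-13)·3²·(3+3·9)·(12-(24/5))/12³ - (-13)·3²·9/12² = -117/16 kN·m
Load 3 — point force P=2 kN at a=8 m (b=L-a=4):
  M_3 = Pb²(3a+b)x/L³ - Pab²/L²  [x≤a] = 2·4²·(3·8+4)·(24/5)/12³ - 2·8·4²/12² = 32/45 kN·m
Load 4 — point force P=-12 kN at a=4 m (b=L-a=8):
  M_4 = Pa²(a+3b)(L-x)/L³ - Pa²b/L²  [x>a] = (-12)·4²·(4+3·8)·(12-(24/5))/12³ - (-12)·4²·8/12² = -176/15 kN·m
Superposition: M = Σ M_i = -385321/18000 kN·m ≈ -21.406722 kN·m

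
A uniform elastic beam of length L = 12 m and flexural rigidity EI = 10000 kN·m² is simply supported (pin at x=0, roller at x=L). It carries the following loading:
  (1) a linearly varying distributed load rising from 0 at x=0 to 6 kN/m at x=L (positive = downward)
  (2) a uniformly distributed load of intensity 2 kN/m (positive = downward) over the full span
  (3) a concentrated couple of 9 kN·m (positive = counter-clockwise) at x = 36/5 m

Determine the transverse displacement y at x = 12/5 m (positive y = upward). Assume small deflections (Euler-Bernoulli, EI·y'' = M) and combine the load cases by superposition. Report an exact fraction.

y(12/5) = -779274/9765625 m

Load 1 — triangular load w₀=6 kN/m (0→w₀ over full span):
  y_1 = -w₀x(7L⁴-10L²x²+3x⁴)/(360LEI) = -6·(12/5)·(7·12⁴-10·12²·(12/5)²+3·(12/5)⁴)/(360·12·10000) = -445824/9765625 m
Load 2 — uniform load w=2 kN/m over full span:
  y_2 = -wx(L³-2Lx²+x³)/(24EI) = -2·(12/5)·(12³-2·12·(12/5)²+(12/5)³)/(24·10000) = -12528/390625 m
Load 3 — applied couple M₀=9 kN·m at a=36/5 m (b=L-a=24/5):
  y_3 = (M₀x³/(6L)+C₁x)/EI  [x≤a] with C₁=M₀(3b²-L²)/(6L)=-234/25 = (9·(12/5)³/(6·12)+(-234/25)·(12/5))/10000 = -162/78125 m
Superposition: y = Σ y_i = -779274/9765625 m ≈ -0.079798 m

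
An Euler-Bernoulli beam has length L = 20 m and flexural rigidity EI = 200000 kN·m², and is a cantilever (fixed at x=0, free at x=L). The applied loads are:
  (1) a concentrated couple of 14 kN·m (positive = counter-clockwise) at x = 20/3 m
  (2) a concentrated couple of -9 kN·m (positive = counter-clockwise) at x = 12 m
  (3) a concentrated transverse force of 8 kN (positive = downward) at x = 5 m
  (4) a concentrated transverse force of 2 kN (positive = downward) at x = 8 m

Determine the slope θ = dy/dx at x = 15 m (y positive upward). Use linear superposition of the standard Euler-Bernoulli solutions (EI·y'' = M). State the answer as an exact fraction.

Load 1 — applied couple M₀=14 kN·m at a=20/3 m (b=L-a=40/3):
  θ_1 = M₀a/EI  [x>a] = 14·(20/3)/200000 = 7/15000 rad
Load 2 — applied couple M₀=-9 kN·m at a=12 m (b=L-a=8):
  θ_2 = M₀a/EI  [x>a] = (-9)·12/200000 = -27/50000 rad
Load 3 — point force P=8 kN at a=5 m (b=L-a=15):
  θ_3 = -Pa²/(2EI)  [x>a] = -8·5²/(2·200000) = -1/2000 rad
Load 4 — point force P=2 kN at a=8 m (b=L-a=12):
  θ_4 = -Pa²/(2EI)  [x>a] = -2·8²/(2·200000) = -1/3125 rad
Superposition: θ = Σ θ_i = -67/75000 rad ≈ -0.000893 rad

θ(15) = -67/75000 rad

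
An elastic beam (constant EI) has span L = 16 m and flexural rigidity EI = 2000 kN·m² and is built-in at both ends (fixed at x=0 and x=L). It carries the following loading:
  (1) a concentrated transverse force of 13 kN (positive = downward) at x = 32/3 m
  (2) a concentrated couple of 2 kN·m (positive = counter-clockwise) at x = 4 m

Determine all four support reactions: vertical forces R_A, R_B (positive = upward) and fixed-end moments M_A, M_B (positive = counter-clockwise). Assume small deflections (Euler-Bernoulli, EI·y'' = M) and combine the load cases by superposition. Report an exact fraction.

R_A = 6067/1728 kN, M_A = 3247/216 kN·m, R_B = 16397/1728 kN, M_B = -6521/216 kN·m

Load 1 — point force P=13 kN at a=32/3 m (b=L-a=16/3):
  R_A = Pb²(3a+b)/L³ = 13·(16/3)²·(3·(32/3)+(16/3))/16³ = 91/27 kN
  M_A = Pab²/L² = 13·(32/3)·(16/3)²/16² = 416/27 kN·m
  R_B = Pa²(a+3b)/L³ = 13·(32/3)²·((32/3)+3·(16/3))/16³ = 260/27 kN
  M_B = -Pa²b/L² = -13·(32/3)²·(16/3)/16² = -832/27 kN·m
Load 2 — applied couple M₀=2 kN·m at a=4 m (b=L-a=12):
  R_A = 6M₀ab/L³ = 6·2·4·12/16³ = 9/64 kN
  M_A = M₀b(2a-b)/L² = 2·12·(2·4-12)/16² = -3/8 kN·m
  R_B = -6M₀ab/L³ = -6·2·4·12/16³ = -9/64 kN
  M_B = M₀a(2b-a)/L² = 2·4·(2·12-4)/16² = 5/8 kN·m
Superposition: R_A = 6067/1728 kN, M_A = 3247/216 kN·m, R_B = 16397/1728 kN, M_B = -6521/216 kN·m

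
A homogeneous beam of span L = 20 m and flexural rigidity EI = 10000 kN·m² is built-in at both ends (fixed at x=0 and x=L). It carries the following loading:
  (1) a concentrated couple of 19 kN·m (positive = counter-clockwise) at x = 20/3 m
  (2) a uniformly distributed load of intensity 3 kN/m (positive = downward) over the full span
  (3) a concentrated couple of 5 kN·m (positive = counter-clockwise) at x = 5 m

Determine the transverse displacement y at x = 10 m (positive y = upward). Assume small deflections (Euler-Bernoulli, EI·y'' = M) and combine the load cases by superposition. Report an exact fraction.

Load 1 — applied couple M₀=19 kN·m at a=20/3 m (b=L-a=40/3):
  y_1 = (R_Ax³/6 - M_Ax²/2 - M₀(x-a)²/2)/EI  [x>a] with R_A=19/15, M_A=0 = ((19/15)·10³/6 - 0·10²/2 - 19·(10-(20/3))²/2)/10000 = 19/1800 m
Load 2 — uniform load w=3 kN/m over full span:
  y_2 = -wx²(L-x)²/(24EI) = -3·10²·(20-10)²/(24·10000) = -1/8 m
Load 3 — applied couple M₀=5 kN·m at a=5 m (b=L-a=15):
  y_3 = (R_Ax³/6 - M_Ax²/2 - M₀(x-a)²/2)/EI  [x>a] with R_A=9/32, M_A=-15/16 = ((9/32)·10³/6 - (-15/16)·10²/2 - 5·(10-5)²/2)/10000 = 1/320 m
Superposition: y = Σ y_i = -1603/14400 m ≈ -0.111319 m

y(10) = -1603/14400 m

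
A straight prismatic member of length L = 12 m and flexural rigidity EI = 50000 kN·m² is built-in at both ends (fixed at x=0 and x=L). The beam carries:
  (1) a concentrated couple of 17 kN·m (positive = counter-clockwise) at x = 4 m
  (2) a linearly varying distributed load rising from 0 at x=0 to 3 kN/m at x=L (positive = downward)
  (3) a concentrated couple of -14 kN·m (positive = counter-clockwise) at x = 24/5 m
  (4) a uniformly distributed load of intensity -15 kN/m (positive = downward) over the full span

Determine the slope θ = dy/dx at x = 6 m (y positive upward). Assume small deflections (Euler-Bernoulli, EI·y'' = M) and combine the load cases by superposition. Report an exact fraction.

Load 1 — applied couple M₀=17 kN·m at a=4 m (b=L-a=8):
  θ_1 = (R_Ax²/2 - M_Ax - M₀(x-a))/EI  [x>a] with R_A=17/9, M_A=0 = ((17/9)·6²/2 - 0·6 - 17·(6-4))/50000 = 0 rad
Load 2 — triangular load w₀=3 kN/m (0→w₀ over full span):
  θ_2 = -w₀(2x(L-x)(L-2x)(x+2L)+x²(L-x)²)/(120LEI) = -3·(2·6·(12-6)·(12-2·6)·(6+2·12)+6²·(12-6)²)/(120·12·50000) = -27/500000 rad
Load 3 — applied couple M₀=-14 kN·m at a=24/5 m (b=L-a=36/5):
  θ_3 = (R_Ax²/2 - M_Ax - M₀(x-a))/EI  [x>a] with R_A=-42/25, M_A=-42/25 = ((-42/25)·6²/2 - (-42/25)·6 - (-14)·(6-(24/5)))/50000 = -21/312500 rad
Load 4 — uniform load w=-15 kN/m over full span:
  θ_4 = -wx(L-x)(L-2x)/(12EI) = -(-15)·6·(12-6)·(12-2·6)/(12·50000) = 0 rad
Superposition: θ = Σ θ_i = -303/2500000 rad ≈ -0.000121 rad

θ(6) = -303/2500000 rad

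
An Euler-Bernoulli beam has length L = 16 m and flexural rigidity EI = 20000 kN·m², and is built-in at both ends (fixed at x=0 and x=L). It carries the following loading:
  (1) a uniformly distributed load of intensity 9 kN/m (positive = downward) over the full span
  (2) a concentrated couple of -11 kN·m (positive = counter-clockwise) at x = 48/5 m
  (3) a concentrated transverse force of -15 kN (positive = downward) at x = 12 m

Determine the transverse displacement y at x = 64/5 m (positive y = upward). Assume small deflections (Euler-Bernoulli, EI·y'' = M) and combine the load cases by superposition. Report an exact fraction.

y(64/5) = -51447/1953125 m

Load 1 — uniform load w=9 kN/m over full span:
  y_1 = -wx²(L-x)²/(24EI) = -9·(64/5)²·(16-(64/5))²/(24·20000) = -12288/390625 m
Load 2 — applied couple M₀=-11 kN·m at a=48/5 m (b=L-a=32/5):
  y_2 = (R_Ax³/6 - M_Ax²/2 - M₀(x-a)²/2)/EI  [x>a] with R_A=-99/100, M_A=-88/25 = ((-99/100)·(64/5)³/6 - (-88/25)·(64/5)²/2 - (-11)·((64/5)-(48/5))²/2)/20000 = -132/1953125 m
Load 3 — point force P=-15 kN at a=12 m (b=L-a=4):
  y_3 = -Pa²(L-x)²(3bL-(3b+a)(L-x))/(6L³EI)  [x>a] = -(-15)·12²·(16-(64/5))²·(3·4·16-(3·4+12)·(16-(64/5)))/(6·16³·20000) = 81/15625 m
Superposition: y = Σ y_i = -51447/1953125 m ≈ -0.026341 m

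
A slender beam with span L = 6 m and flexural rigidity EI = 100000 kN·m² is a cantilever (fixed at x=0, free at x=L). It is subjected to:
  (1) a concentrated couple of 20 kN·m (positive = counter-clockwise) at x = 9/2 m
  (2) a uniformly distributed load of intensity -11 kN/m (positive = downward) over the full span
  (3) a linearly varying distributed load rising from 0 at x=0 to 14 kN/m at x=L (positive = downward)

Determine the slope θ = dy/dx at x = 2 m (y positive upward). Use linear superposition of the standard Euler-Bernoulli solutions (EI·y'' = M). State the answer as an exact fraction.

Load 1 — applied couple M₀=20 kN·m at a=9/2 m (b=L-a=3/2):
  θ_1 = M₀x/EI  [x≤a] = 20·2/100000 = 1/2500 rad
Load 2 — uniform load w=-11 kN/m over full span:
  θ_2 = -wx(x²-3Lx+3L²)/(6EI) = -(-11)·2·(2²-3·6·2+3·6²)/(6·100000) = 209/75000 rad
Load 3 — triangular load w₀=14 kN/m (0→w₀ over full span):
  θ_3 = (w₀Lx²/4-w₀L²x/3-w₀x⁴/(24L))/EI = (14·6·2²/4-14·6²·2/3-14·2⁴/(24·6))/100000 = -1141/450000 rad
Superposition: θ = Σ θ_i = 293/450000 rad ≈ 0.000651 rad

θ(2) = 293/450000 rad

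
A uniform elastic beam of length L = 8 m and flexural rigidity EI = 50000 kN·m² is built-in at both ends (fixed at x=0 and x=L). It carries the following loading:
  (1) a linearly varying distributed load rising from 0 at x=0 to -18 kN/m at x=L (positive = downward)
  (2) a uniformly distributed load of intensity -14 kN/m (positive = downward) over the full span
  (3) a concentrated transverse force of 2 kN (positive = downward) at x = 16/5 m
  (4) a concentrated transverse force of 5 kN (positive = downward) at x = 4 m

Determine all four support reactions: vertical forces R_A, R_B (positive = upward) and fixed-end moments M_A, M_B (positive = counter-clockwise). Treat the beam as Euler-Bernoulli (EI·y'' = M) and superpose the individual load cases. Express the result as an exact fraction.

Load 1 — triangular load w₀=-18 kN/m (0→w₀ over full span):
  R_A = 3w₀L/20 = 3·(-18)·8/20 = -108/5 kN
  M_A = w₀L²/30 = (-18)·8²/30 = -192/5 kN·m
  R_B = 7w₀L/20 = 7·(-18)·8/20 = -252/5 kN
  M_B = -w₀L²/20 = -(-18)·8²/20 = 288/5 kN·m
Load 2 — uniform load w=-14 kN/m over full span:
  R_A = wL/2 = (-14)·8/2 = -56 kN
  M_A = wL²/12 = (-14)·8²/12 = -224/3 kN·m
  R_B = wL/2 = (-14)·8/2 = -56 kN
  M_B = -wL²/12 = -(-14)·8²/12 = 224/3 kN·m
Load 3 — point force P=2 kN at a=16/5 m (b=L-a=24/5):
  R_A = Pb²(3a+b)/L³ = 2·(24/5)²·(3·(16/5)+(24/5))/8³ = 162/125 kN
  M_A = Pab²/L² = 2·(16/5)·(24/5)²/8² = 288/125 kN·m
  R_B = Pa²(a+3b)/L³ = 2·(16/5)²·((16/5)+3·(24/5))/8³ = 88/125 kN
  M_B = -Pa²b/L² = -2·(16/5)²·(24/5)/8² = -192/125 kN·m
Load 4 — point force P=5 kN at a=4 m (b=L-a=4):
  R_A = Pb²(3a+b)/L³ = 5·4²·(3·4+4)/8³ = 5/2 kN
  M_A = Pab²/L² = 5·4·4²/8² = 5 kN·m
  R_B = Pa²(a+3b)/L³ = 5·4²·(4+3·4)/8³ = 5/2 kN
  M_B = -Pa²b/L² = -5·4²·4/8² = -5 kN·m
Superposition: R_A = -18451/250 kN, M_A = -39661/375 kN·m, R_B = -25799/250 kN, M_B = 47149/375 kN·m

R_A = -18451/250 kN, M_A = -39661/375 kN·m, R_B = -25799/250 kN, M_B = 47149/375 kN·m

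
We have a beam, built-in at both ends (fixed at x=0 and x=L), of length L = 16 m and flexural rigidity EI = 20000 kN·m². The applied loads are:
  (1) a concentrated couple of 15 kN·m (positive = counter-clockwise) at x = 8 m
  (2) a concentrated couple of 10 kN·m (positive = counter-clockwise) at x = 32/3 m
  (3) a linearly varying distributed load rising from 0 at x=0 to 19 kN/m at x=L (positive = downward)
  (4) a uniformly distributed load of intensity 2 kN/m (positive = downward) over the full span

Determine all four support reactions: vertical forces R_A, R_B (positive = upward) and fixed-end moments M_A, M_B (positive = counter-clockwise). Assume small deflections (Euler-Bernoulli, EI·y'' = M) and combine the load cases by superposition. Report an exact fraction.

R_A = 30643/480 kN, M_A = 12713/60 kN·m, R_B = 57677/480 kN, M_B = -16927/60 kN·m

Load 1 — applied couple M₀=15 kN·m at a=8 m (b=L-a=8):
  R_A = 6M₀ab/L³ = 6·15·8·8/16³ = 45/32 kN
  M_A = M₀b(2a-b)/L² = 15·8·(2·8-8)/16² = 15/4 kN·m
  R_B = -6M₀ab/L³ = -6·15·8·8/16³ = -45/32 kN
  M_B = M₀a(2b-a)/L² = 15·8·(2·8-8)/16² = 15/4 kN·m
Load 2 — applied couple M₀=10 kN·m at a=32/3 m (b=L-a=16/3):
  R_A = 6M₀ab/L³ = 6·10·(32/3)·(16/3)/16³ = 5/6 kN
  M_A = M₀b(2a-b)/L² = 10·(16/3)·(2·(32/3)-(16/3))/16² = 10/3 kN·m
  R_B = -6M₀ab/L³ = -6·10·(32/3)·(16/3)/16³ = -5/6 kN
  M_B = M₀a(2b-a)/L² = 10·(32/3)·(2·(16/3)-(32/3))/16² = 0 kN·m
Load 3 — triangular load w₀=19 kN/m (0→w₀ over full span):
  R_A = 3w₀L/20 = 3·19·16/20 = 228/5 kN
  M_A = w₀L²/30 = 19·16²/30 = 2432/15 kN·m
  R_B = 7w₀L/20 = 7·19·16/20 = 532/5 kN
  M_B = -w₀L²/20 = -19·16²/20 = -1216/5 kN·m
Load 4 — uniform load w=2 kN/m over full span:
  R_A = wL/2 = 2·16/2 = 16 kN
  M_A = wL²/12 = 2·16²/12 = 128/3 kN·m
  R_B = wL/2 = 2·16/2 = 16 kN
  M_B = -wL²/12 = -2·16²/12 = -128/3 kN·m
Superposition: R_A = 30643/480 kN, M_A = 12713/60 kN·m, R_B = 57677/480 kN, M_B = -16927/60 kN·m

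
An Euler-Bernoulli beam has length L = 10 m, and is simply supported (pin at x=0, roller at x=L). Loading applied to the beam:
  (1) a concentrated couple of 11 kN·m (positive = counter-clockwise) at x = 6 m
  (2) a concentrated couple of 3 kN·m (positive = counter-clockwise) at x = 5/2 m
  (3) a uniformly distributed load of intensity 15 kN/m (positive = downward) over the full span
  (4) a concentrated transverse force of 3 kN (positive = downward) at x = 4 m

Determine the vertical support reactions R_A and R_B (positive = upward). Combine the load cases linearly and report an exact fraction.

R_A = 391/5 kN, R_B = 374/5 kN

Load 1 — applied couple M₀=11 kN·m at a=6 m (b=L-a=4):
  R_A = M₀/L = 11/10 kN
  R_B = -M₀/L = -11/10 kN
Load 2 — applied couple M₀=3 kN·m at a=5/2 m (b=L-a=15/2):
  R_A = M₀/L = 3/10 kN
  R_B = -M₀/L = -3/10 kN
Load 3 — uniform load w=15 kN/m over full span:
  R_A = wL/2 = 15·10/2 = 75 kN
  R_B = wL/2 = 15·10/2 = 75 kN
Load 4 — point force P=3 kN at a=4 m (b=L-a=6):
  R_A = Pb/L = 3·6/10 = 9/5 kN
  R_B = Pa/L = 3·4/10 = 6/5 kN
Superposition: R_A = 391/5 kN, R_B = 374/5 kN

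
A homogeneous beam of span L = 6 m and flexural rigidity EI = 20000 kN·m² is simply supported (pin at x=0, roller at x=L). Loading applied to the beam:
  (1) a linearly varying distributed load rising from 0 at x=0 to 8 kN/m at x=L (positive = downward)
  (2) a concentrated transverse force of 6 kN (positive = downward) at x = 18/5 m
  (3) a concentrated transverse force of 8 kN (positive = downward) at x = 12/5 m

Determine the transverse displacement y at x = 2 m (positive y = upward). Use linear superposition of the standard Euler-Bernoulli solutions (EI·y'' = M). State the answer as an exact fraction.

Load 1 — triangular load w₀=8 kN/m (0→w₀ over full span):
  y_1 = -w₀x(7L⁴-10L²x²+3x⁴)/(360LEI) = -8·2·(7·6⁴-10·6²·2²+3·2⁴)/(360·6·20000) = -16/5625 m
Load 2 — point force P=6 kN at a=18/5 m (b=L-a=12/5):
  y_2 = -Pbx(L²-b²-x²)/(6LEI)  [x≤a] = -6·(12/5)·2·(6²-(12/5)²-2²)/(6·6·20000) = -82/78125 m
Load 3 — point force P=8 kN at a=12/5 m (b=L-a=18/5):
  y_3 = -Pbx(L²-b²-x²)/(6LEI)  [x≤a] = -8·(18/5)·2·(6²-(18/5)²-2²)/(6·6·20000) = -119/78125 m
Superposition: y = Σ y_i = -3809/703125 m ≈ -0.005417 m

y(2) = -3809/703125 m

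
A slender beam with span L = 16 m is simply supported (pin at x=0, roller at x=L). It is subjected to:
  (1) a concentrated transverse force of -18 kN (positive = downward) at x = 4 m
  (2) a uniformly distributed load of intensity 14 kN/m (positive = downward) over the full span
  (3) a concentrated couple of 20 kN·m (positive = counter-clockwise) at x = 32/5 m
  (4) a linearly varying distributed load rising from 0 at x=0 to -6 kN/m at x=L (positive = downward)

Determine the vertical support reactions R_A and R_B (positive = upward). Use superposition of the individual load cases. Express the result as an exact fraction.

R_A = 335/4 kN, R_B = 297/4 kN

Load 1 — point force P=-18 kN at a=4 m (b=L-a=12):
  R_A = Pb/L = (-18)·12/16 = -27/2 kN
  R_B = Pa/L = (-18)·4/16 = -9/2 kN
Load 2 — uniform load w=14 kN/m over full span:
  R_A = wL/2 = 14·16/2 = 112 kN
  R_B = wL/2 = 14·16/2 = 112 kN
Load 3 — applied couple M₀=20 kN·m at a=32/5 m (b=L-a=48/5):
  R_A = M₀/L = 20/16 = 5/4 kN
  R_B = -M₀/L = -20/16 = -5/4 kN
Load 4 — triangular load w₀=-6 kN/m (0→w₀ over full span):
  R_A = w₀L/6 = (-6)·16/6 = -16 kN
  R_B = w₀L/3 = (-6)·16/3 = -32 kN
Superposition: R_A = 335/4 kN, R_B = 297/4 kN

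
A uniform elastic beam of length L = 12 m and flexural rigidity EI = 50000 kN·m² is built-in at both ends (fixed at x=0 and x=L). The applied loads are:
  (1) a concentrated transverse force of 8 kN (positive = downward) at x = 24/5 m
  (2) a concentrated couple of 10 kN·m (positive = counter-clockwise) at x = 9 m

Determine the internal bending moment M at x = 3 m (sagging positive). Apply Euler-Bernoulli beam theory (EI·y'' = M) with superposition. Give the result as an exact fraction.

Load 1 — point force P=8 kN at a=24/5 m (b=L-a=36/5):
  M_1 = Pb²(3a+b)x/L³ - Pab²/L²  [x≤a] = 8·(36/5)²·(3·(24/5)+(36/5))·3/12³ - 8·(24/5)·(36/5)²/12² = 216/125 kN·m
Load 2 — applied couple M₀=10 kN·m at a=9 m (b=L-a=3):
  M_2 = R_Ax - M_A  [x≤a] with R_A=15/16, M_A=25/8 = (15/16)·3 - (25/8) = -5/16 kN·m
Superposition: M = Σ M_i = 2831/2000 kN·m ≈ 1.415500 kN·m

M(3) = 2831/2000 kN·m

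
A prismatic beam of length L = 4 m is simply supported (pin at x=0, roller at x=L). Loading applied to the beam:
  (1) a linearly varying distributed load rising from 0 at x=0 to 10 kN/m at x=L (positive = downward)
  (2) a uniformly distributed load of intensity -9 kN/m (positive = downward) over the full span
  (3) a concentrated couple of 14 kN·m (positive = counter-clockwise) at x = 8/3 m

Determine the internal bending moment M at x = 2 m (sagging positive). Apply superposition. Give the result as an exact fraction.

M(2) = -1 kN·m

Load 1 — triangular load w₀=10 kN/m (0→w₀ over full span):
  M_1 = w₀Lx/6 - w₀x³/(6L) = 10·4·2/6 - 10·2³/(6·4) = 10 kN·m
Load 2 — uniform load w=-9 kN/m over full span:
  M_2 = wx(L-x)/2 = (-9)·2·(4-2)/2 = -18 kN·m
Load 3 — applied couple M₀=14 kN·m at a=8/3 m (b=L-a=4/3):
  M_3 = M₀x/L  [x≤a] = 14·2/4 = 7 kN·m
Superposition: M = Σ M_i = -1 kN·m ≈ -1.000000 kN·m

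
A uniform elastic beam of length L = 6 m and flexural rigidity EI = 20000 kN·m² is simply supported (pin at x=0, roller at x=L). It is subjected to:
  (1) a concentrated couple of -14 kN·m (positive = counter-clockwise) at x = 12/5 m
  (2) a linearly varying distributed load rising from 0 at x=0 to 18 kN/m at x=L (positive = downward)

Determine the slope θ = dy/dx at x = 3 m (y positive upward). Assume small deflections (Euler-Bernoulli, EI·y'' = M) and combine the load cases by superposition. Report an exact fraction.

Load 1 — applied couple M₀=-14 kN·m at a=12/5 m (b=L-a=18/5):
  θ_1 = (M₀x²/(2L)-M₀(x-a)+C₁)/EI  [x>a] with C₁=M₀(3b²-L²)/(6L)=-28/25 = ((-14)·3²/(2·6)-(-14)·(3-(12/5))+(-28/25))/20000 = -161/1000000 rad
Load 2 — triangular load w₀=18 kN/m (0→w₀ over full span):
  θ_2 = -w₀(7L⁴-30L²x²+15x⁴)/(360LEI) = -18·(7·6⁴-30·6²·3²+15·3⁴)/(360·6·20000) = -189/800000 rad
Superposition: θ = Σ θ_i = -1589/4000000 rad ≈ -0.000397 rad

θ(3) = -1589/4000000 rad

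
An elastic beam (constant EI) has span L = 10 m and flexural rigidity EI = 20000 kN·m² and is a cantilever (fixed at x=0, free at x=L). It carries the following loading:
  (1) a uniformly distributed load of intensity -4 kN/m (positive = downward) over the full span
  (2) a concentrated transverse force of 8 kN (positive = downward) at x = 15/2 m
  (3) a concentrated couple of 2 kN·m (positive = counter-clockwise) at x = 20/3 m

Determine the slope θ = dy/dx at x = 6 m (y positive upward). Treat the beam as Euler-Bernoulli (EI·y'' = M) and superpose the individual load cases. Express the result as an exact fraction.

θ(6) = 21/1000 rad

Load 1 — uniform load w=-4 kN/m over full span:
  θ_1 = -wx(x²-3Lx+3L²)/(6EI) = -(-4)·6·(6²-3·10·6+3·10²)/(6·20000) = 39/1250 rad
Load 2 — point force P=8 kN at a=15/2 m (b=L-a=5/2):
  θ_2 = -Px(2a-x)/(2EI)  [x≤a] = -8·6·(2·(15/2)-6)/(2·20000) = -27/2500 rad
Load 3 — applied couple M₀=2 kN·m at a=20/3 m (b=L-a=10/3):
  θ_3 = M₀x/EI  [x≤a] = 2·6/20000 = 3/5000 rad
Superposition: θ = Σ θ_i = 21/1000 rad ≈ 0.021000 rad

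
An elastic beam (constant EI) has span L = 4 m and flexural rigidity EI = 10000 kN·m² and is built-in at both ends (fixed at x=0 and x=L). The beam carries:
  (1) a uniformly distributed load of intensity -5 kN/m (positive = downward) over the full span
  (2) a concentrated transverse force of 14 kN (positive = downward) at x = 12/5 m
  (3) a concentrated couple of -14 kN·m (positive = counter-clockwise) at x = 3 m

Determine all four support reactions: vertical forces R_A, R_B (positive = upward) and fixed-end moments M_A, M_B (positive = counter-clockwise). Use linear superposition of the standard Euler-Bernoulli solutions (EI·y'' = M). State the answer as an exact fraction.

R_A = -18019/2000 kN, M_A = -16997/3000 kN·m, R_B = 6019/2000 kN, M_B = 3683/3000 kN·m

Load 1 — uniform load w=-5 kN/m over full span:
  R_A = wL/2 = (-5)·4/2 = -10 kN
  M_A = wL²/12 = (-5)·4²/12 = -20/3 kN·m
  R_B = wL/2 = (-5)·4/2 = -10 kN
  M_B = -wL²/12 = -(-5)·4²/12 = 20/3 kN·m
Load 2 — point force P=14 kN at a=12/5 m (b=L-a=8/5):
  R_A = Pb²(3a+b)/L³ = 14·(8/5)²·(3·(12/5)+(8/5))/4³ = 616/125 kN
  M_A = Pab²/L² = 14·(12/5)·(8/5)²/4² = 672/125 kN·m
  R_B = Pa²(a+3b)/L³ = 14·(12/5)²·((12/5)+3·(8/5))/4³ = 1134/125 kN
  M_B = -Pa²b/L² = -14·(12/5)²·(8/5)/4² = -1008/125 kN·m
Load 3 — applied couple M₀=-14 kN·m at a=3 m (b=L-a=1):
  R_A = 6M₀ab/L³ = 6·(-14)·3·1/4³ = -63/16 kN
  M_A = M₀b(2a-b)/L² = (-14)·1·(2·3-1)/4² = -35/8 kN·m
  R_B = -6M₀ab/L³ = -6·(-14)·3·1/4³ = 63/16 kN
  M_B = M₀a(2b-a)/L² = (-14)·3·(2·1-3)/4² = 21/8 kN·m
Superposition: R_A = -18019/2000 kN, M_A = -16997/3000 kN·m, R_B = 6019/2000 kN, M_B = 3683/3000 kN·m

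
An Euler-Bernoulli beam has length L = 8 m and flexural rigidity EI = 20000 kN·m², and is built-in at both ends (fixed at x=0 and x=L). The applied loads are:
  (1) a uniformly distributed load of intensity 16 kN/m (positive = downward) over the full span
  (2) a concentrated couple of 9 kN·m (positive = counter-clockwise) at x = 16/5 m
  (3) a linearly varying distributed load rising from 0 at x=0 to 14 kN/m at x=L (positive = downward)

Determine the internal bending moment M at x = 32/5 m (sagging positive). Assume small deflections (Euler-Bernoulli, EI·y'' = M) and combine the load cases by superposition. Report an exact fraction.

Load 1 — uniform load w=16 kN/m over full span:
  M_1 = wLx/2 - wL²/12 - wx²/2 = 16·8·(32/5)/2 - 16·8²/12 - 16·(32/5)²/2 = -256/75 kN·m
Load 2 — applied couple M₀=9 kN·m at a=16/5 m (b=L-a=24/5):
  M_2 = R_Ax - M_A - M₀  [x>a] with R_A=81/50, M_A=27/25 = (81/50)·(32/5) - (27/25) - 9 = 36/125 kN·m
Load 3 — triangular load w₀=14 kN/m (0→w₀ over full span):
  M_3 = 3w₀Lx/20 - w₀L²/30 - w₀x³/(6L) = 3·14·8·(32/5)/20 - 14·8²/30 - 14·(32/5)³/(6·8) = 448/375 kN·m
Superposition: M = Σ M_i = -724/375 kN·m ≈ -1.930667 kN·m

M(32/5) = -724/375 kN·m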